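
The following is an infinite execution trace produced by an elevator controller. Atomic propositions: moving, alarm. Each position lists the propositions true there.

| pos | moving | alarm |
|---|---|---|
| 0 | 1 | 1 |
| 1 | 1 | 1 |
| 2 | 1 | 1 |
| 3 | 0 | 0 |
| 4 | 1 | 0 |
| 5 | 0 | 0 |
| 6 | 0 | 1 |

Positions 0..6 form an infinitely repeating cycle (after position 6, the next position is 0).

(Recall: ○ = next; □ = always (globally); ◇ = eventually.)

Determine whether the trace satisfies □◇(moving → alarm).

Yes

◇(moving → alarm) holds at every position 0..6, and those are all positions ever visited, so □◇(moving → alarm) holds.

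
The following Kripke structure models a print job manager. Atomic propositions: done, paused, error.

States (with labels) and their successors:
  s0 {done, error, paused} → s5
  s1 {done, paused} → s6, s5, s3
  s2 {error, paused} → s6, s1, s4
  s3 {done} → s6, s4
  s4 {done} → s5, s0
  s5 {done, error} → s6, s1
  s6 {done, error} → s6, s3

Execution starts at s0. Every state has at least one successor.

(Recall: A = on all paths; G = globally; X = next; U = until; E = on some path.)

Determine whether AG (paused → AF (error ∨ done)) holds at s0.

Holds

States satisfying paused → AF (error ∨ done): {s0, s1, s2, s3, s4, s5, s6}.
States satisfying AG (paused → AF (error ∨ done)): {s0, s1, s2, s3, s4, s5, s6}.
Every state reachable from s0 satisfies paused → AF (error ∨ done).
s0 ∈ Sat(AG (paused → AF (error ∨ done))).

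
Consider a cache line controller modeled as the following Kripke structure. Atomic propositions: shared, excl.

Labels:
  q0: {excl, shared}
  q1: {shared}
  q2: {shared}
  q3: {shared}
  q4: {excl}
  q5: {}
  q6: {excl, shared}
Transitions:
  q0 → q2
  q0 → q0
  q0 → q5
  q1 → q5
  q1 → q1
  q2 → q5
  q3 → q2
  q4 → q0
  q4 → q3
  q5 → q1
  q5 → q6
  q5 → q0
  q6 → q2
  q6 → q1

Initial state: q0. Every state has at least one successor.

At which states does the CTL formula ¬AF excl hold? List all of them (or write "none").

States satisfying excl: {q0, q4, q6}.
States satisfying AF excl: {q0, q4, q6}.
States satisfying ¬AF excl: {q1, q2, q3, q5}.

{q1, q2, q3, q5}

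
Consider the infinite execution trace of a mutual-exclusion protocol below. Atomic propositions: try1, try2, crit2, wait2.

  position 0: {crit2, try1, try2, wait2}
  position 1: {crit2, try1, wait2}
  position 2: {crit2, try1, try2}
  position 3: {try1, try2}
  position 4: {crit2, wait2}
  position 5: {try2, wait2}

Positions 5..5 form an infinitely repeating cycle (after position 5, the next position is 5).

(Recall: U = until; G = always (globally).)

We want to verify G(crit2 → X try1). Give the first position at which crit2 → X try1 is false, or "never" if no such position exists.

4

Check crit2 → X try1 at each position in order: 0 ✓, 1 ✓, 2 ✓, 3 ✓.
At position 4 the labels are {crit2, wait2} and the next position 5 has {try2, wait2}, so crit2 → X try1 is false there. This is the first violation.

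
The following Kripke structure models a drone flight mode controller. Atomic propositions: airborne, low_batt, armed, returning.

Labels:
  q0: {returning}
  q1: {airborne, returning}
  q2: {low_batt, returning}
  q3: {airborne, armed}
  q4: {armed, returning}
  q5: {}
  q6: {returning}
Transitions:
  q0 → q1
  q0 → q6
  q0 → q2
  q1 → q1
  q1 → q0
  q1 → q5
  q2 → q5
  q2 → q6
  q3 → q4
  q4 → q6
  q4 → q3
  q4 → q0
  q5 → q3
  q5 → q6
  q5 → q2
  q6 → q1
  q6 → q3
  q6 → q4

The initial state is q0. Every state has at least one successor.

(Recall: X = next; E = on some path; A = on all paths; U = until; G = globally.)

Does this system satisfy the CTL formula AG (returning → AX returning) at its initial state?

Does not hold

States satisfying returning → AX returning: {q0, q3, q5}.
States satisfying AG (returning → AX returning): ∅.
q1 is reachable from q0 and violates returning → AX returning, so AG fails at q0.
q0 ∉ Sat(AG (returning → AX returning)).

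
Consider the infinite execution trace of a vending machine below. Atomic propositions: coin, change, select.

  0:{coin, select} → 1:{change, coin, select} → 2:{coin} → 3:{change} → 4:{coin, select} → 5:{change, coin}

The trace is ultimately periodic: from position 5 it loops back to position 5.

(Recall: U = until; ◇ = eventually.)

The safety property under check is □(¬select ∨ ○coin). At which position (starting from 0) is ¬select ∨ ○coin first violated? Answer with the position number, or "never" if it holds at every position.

never

¬select ∨ ○coin holds at every position 0..5, and those are all the positions the trace ever visits, so the invariant □(¬select ∨ ○coin) is never violated.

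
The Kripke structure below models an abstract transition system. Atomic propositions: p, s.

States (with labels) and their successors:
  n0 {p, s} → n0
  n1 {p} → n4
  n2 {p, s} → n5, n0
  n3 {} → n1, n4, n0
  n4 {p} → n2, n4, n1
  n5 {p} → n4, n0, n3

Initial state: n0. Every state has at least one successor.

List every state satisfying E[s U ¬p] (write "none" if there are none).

States satisfying s: {n0, n2}.
States satisfying ¬p: {n3}.
States satisfying E[s U ¬p]: {n3}.

{n3}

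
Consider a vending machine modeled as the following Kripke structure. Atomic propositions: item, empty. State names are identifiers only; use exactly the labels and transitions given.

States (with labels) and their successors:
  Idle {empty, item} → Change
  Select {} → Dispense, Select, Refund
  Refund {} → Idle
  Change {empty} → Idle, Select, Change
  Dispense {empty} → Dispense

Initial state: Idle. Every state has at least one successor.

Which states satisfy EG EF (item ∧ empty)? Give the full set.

States satisfying EF (item ∧ empty): {Idle, Select, Refund, Change}.
States satisfying EG EF (item ∧ empty): {Idle, Select, Refund, Change}.

{Idle, Select, Refund, Change}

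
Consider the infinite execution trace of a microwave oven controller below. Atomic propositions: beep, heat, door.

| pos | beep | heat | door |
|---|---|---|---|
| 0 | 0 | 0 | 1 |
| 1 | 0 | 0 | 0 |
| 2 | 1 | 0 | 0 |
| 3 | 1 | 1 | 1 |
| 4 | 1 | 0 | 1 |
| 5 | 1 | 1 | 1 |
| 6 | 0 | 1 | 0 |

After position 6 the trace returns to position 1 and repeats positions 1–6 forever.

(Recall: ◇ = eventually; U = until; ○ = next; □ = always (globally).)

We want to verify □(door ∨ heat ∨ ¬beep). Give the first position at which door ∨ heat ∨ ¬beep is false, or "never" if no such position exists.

2

Check door ∨ heat ∨ ¬beep at each position in order: 0 ✓, 1 ✓.
At position 2 the labels are {beep}, so door ∨ heat ∨ ¬beep is false there. This is the first violation.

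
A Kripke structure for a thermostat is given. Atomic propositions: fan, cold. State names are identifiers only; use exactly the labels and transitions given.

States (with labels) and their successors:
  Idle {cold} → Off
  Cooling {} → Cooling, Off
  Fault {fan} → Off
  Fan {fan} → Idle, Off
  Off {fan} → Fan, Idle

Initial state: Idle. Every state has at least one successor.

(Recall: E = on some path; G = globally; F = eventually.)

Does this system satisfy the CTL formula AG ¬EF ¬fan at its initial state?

No

States satisfying ¬EF ¬fan: ∅.
States satisfying AG ¬EF ¬fan: ∅.
Fan is reachable from Idle and violates ¬EF ¬fan, so AG fails at Idle.
Idle ∉ Sat(AG ¬EF ¬fan).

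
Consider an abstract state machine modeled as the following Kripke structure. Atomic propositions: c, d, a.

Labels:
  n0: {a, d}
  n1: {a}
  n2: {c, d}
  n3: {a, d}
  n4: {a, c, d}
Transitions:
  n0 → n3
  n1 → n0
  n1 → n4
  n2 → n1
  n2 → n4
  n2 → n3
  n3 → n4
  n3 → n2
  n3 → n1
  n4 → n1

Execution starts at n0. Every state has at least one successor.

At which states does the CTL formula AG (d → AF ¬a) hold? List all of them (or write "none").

States satisfying d → AF ¬a: {n1, n2}.
States satisfying AG (d → AF ¬a): ∅.

none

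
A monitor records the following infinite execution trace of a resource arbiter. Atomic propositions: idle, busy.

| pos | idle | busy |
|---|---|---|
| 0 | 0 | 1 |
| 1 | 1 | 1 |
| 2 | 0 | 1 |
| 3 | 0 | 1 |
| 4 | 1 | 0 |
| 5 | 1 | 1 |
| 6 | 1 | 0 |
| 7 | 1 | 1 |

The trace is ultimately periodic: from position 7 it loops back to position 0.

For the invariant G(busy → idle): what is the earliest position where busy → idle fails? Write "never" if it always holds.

0

At position 0 the labels are {busy}, so busy → idle is false there. This is the first violation.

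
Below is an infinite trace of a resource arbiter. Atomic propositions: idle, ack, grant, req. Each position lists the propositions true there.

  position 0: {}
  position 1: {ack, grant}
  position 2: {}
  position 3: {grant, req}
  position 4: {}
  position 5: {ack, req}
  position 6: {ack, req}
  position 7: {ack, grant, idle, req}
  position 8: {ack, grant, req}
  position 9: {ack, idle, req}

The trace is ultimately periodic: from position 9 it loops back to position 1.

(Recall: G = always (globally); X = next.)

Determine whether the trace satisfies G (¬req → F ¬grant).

¬req → F ¬grant holds at every position 0..9, and those are all positions ever visited, so G (¬req → F ¬grant) holds.
Positions where ¬req holds: 0, 1, 2, 4.
Check F ¬grant at each: 0→ok, 1→ok, 2→ok, 4→ok.

Satisfied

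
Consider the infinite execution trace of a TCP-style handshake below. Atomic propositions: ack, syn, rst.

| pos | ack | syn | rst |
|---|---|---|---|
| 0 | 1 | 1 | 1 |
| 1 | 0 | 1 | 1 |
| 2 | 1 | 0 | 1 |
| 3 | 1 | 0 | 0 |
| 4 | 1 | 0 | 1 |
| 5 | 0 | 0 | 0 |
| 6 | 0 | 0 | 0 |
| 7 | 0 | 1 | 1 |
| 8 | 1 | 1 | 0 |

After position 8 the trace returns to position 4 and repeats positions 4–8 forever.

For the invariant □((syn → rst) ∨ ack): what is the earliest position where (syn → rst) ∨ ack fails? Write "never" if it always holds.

(syn → rst) ∨ ack holds at every position 0..8, and those are all the positions the trace ever visits, so the invariant □((syn → rst) ∨ ack) is never violated.

never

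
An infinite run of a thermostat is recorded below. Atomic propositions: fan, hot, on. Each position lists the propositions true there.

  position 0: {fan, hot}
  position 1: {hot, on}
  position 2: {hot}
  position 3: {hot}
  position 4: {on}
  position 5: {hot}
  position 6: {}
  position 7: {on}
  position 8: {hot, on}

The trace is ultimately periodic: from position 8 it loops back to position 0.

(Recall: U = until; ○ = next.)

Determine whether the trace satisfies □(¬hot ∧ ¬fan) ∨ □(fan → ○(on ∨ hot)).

¬hot ∧ ¬fan must hold at every position from 0 onward. It fails at position 0, so □(¬hot ∧ ¬fan) is false.
fan → ○(on ∨ hot) holds at every position 0..8, and those are all positions ever visited, so □(fan → ○(on ∨ hot)) holds.
Positions where fan holds: 0.
Check ○(on ∨ hot) at each: 0→ok.
At position 0: □(¬hot ∧ ¬fan) is false; □(fan → ○(on ∨ hot)) is true; so □(¬hot ∧ ¬fan) ∨ □(fan → ○(on ∨ hot)) is true.

Satisfied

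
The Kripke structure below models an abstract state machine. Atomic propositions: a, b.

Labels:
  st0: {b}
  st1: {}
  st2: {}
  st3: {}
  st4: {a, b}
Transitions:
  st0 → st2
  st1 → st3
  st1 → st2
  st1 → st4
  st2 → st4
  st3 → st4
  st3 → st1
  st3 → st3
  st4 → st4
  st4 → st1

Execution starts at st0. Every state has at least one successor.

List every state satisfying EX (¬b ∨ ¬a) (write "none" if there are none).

{st0, st1, st3, st4}

States satisfying ¬b ∨ ¬a: {st0, st1, st2, st3}.
States satisfying EX (¬b ∨ ¬a): {st0, st1, st3, st4}.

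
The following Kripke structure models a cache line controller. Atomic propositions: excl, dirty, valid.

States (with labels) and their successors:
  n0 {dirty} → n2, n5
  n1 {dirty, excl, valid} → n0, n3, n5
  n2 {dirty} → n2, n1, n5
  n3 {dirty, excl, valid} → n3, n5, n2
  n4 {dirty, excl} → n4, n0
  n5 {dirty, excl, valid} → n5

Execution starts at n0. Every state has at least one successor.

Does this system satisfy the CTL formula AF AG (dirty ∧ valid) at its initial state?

States satisfying AG (dirty ∧ valid): {n5}.
States satisfying AF AG (dirty ∧ valid): {n5}.
There is a path from n0 along which AG (dirty ∧ valid) never holds.
n0 ∉ Sat(AF AG (dirty ∧ valid)).

Violated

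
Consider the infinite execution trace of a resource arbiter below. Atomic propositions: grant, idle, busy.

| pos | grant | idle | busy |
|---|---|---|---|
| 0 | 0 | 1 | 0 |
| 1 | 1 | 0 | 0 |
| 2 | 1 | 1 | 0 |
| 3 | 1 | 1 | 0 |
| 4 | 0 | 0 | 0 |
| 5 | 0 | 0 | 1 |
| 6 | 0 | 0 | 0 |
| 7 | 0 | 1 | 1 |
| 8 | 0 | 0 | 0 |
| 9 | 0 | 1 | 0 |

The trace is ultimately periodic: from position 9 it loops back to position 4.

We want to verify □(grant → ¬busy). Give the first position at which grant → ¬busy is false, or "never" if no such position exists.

never

grant → ¬busy holds at every position 0..9, and those are all the positions the trace ever visits, so the invariant □(grant → ¬busy) is never violated.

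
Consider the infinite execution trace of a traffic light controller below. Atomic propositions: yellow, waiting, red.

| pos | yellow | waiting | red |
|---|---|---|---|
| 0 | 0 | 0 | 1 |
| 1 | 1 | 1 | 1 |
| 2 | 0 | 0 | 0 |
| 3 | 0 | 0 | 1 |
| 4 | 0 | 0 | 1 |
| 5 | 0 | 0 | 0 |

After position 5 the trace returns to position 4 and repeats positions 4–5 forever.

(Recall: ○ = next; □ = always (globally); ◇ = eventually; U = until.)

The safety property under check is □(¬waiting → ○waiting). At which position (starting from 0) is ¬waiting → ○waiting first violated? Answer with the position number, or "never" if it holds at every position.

Check ¬waiting → ○waiting at each position in order: 0 ✓, 1 ✓.
At position 2 the labels are {} and the next position 3 has {red}, so ¬waiting → ○waiting is false there. This is the first violation.

2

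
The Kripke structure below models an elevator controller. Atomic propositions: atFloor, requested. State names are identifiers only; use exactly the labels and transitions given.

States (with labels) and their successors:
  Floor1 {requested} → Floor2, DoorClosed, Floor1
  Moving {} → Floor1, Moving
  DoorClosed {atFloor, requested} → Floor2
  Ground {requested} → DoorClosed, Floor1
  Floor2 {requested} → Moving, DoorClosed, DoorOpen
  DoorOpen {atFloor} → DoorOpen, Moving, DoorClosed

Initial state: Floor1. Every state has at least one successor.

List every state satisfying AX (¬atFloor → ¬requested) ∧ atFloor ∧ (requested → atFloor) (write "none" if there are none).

{DoorOpen}

States satisfying ¬atFloor → ¬requested: {Moving, DoorClosed, DoorOpen}.
States satisfying AX (¬atFloor → ¬requested): {Floor2, DoorOpen}.
States satisfying requested → atFloor: {Moving, DoorClosed, DoorOpen}.
States satisfying atFloor ∧ (requested → atFloor): {DoorClosed, DoorOpen}.
States satisfying AX (¬atFloor → ¬requested) ∧ atFloor ∧ (requested → atFloor): {DoorOpen}.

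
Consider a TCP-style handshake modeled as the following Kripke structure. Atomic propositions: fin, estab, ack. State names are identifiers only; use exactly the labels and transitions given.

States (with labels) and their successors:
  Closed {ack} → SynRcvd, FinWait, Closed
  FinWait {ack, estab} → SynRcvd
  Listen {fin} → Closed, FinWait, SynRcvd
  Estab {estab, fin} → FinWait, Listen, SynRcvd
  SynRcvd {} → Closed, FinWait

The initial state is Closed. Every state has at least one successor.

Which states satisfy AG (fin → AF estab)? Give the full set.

States satisfying fin → AF estab: {Closed, FinWait, Estab, SynRcvd}.
States satisfying AG (fin → AF estab): {Closed, FinWait, SynRcvd}.

{Closed, FinWait, SynRcvd}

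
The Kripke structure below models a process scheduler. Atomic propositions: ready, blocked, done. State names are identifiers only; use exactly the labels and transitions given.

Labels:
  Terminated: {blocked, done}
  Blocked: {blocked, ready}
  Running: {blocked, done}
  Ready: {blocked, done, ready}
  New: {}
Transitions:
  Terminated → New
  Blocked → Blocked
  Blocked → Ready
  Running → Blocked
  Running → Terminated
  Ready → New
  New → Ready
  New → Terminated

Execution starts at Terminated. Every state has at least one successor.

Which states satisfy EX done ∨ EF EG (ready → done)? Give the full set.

{Terminated, Blocked, Running, Ready, New}

States satisfying done: {Terminated, Running, Ready}.
States satisfying EX done: {Blocked, Running, New}.
States satisfying EG (ready → done): {Terminated, Running, Ready, New}.
States satisfying EF EG (ready → done): {Terminated, Blocked, Running, Ready, New}.
States satisfying EX done ∨ EF EG (ready → done): {Terminated, Blocked, Running, Ready, New}.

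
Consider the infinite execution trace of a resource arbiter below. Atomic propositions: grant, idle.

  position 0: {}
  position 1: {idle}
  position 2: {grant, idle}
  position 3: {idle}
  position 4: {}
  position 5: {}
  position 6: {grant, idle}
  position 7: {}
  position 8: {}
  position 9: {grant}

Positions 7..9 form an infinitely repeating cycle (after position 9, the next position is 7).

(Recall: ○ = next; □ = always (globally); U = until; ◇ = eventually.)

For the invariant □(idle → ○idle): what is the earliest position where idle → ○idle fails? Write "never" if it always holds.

3

Check idle → ○idle at each position in order: 0 ✓, 1 ✓, 2 ✓.
At position 3 the labels are {idle} and the next position 4 has {}, so idle → ○idle is false there. This is the first violation.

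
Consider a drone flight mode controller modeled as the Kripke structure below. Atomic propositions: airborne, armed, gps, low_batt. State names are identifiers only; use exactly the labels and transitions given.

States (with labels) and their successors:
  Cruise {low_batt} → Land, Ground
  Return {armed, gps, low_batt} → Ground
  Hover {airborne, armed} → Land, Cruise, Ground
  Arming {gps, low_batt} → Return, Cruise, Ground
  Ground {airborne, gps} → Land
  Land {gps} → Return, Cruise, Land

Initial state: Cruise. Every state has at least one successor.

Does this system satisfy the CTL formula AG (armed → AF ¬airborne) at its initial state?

States satisfying armed → AF ¬airborne: {Cruise, Return, Hover, Arming, Ground, Land}.
States satisfying AG (armed → AF ¬airborne): {Cruise, Return, Hover, Arming, Ground, Land}.
Every state reachable from Cruise satisfies armed → AF ¬airborne.
Cruise ∈ Sat(AG (armed → AF ¬airborne)).

Yes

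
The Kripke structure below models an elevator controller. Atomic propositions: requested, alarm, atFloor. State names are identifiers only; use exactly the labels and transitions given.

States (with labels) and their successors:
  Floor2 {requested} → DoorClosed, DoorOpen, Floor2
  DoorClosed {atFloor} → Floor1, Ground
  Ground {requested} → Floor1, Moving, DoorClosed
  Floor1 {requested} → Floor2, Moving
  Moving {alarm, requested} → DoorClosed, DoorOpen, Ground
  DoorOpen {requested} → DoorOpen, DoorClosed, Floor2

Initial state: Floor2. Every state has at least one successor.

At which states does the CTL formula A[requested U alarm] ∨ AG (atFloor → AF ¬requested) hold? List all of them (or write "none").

States satisfying requested: {Floor2, Ground, Floor1, Moving, DoorOpen}.
States satisfying alarm: {Moving}.
States satisfying A[requested U alarm]: {Moving}.
States satisfying atFloor → AF ¬requested: {Floor2, DoorClosed, Ground, Floor1, Moving, DoorOpen}.
States satisfying AG (atFloor → AF ¬requested): {Floor2, DoorClosed, Ground, Floor1, Moving, DoorOpen}.
States satisfying A[requested U alarm] ∨ AG (atFloor → AF ¬requested): {Floor2, DoorClosed, Ground, Floor1, Moving, DoorOpen}.

{Floor2, DoorClosed, Ground, Floor1, Moving, DoorOpen}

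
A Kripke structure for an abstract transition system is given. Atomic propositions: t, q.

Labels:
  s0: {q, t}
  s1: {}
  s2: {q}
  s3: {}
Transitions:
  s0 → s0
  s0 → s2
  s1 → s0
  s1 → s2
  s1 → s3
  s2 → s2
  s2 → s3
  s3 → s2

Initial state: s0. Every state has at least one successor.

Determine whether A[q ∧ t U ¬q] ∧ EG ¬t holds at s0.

No

States satisfying q ∧ t: {s0}.
States satisfying ¬q: {s1, s3}.
States satisfying A[q ∧ t U ¬q]: {s1, s3}.
States satisfying ¬t: {s1, s2, s3}.
States satisfying EG ¬t: {s1, s2, s3}.
States satisfying A[q ∧ t U ¬q] ∧ EG ¬t: {s1, s3}.
s0 ∉ Sat(A[q ∧ t U ¬q] ∧ EG ¬t).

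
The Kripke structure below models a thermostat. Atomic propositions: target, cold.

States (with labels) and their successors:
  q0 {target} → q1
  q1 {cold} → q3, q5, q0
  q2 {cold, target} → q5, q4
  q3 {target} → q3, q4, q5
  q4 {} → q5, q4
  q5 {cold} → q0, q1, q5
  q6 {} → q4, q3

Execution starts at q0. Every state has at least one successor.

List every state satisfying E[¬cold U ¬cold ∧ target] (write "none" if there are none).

States satisfying ¬cold: {q0, q3, q4, q6}.
States satisfying ¬cold ∧ target: {q0, q3}.
States satisfying E[¬cold U ¬cold ∧ target]: {q0, q3, q6}.

{q0, q3, q6}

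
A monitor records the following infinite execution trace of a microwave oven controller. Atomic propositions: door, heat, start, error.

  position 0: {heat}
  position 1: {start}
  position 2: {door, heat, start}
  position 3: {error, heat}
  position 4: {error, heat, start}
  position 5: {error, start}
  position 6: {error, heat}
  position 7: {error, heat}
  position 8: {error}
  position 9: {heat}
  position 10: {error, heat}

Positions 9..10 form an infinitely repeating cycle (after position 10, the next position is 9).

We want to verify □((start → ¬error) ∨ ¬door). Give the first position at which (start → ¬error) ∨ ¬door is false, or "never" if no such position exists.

never

(start → ¬error) ∨ ¬door holds at every position 0..10, and those are all the positions the trace ever visits, so the invariant □((start → ¬error) ∨ ¬door) is never violated.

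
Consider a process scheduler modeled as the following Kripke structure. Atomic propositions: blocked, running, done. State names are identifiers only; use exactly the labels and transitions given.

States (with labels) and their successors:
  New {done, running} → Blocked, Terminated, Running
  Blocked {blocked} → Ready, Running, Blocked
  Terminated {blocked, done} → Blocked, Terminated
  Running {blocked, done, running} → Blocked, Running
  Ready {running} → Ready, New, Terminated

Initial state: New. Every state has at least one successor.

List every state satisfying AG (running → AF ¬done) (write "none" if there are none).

none

States satisfying running → AF ¬done: {Blocked, Terminated, Ready}.
States satisfying AG (running → AF ¬done): ∅.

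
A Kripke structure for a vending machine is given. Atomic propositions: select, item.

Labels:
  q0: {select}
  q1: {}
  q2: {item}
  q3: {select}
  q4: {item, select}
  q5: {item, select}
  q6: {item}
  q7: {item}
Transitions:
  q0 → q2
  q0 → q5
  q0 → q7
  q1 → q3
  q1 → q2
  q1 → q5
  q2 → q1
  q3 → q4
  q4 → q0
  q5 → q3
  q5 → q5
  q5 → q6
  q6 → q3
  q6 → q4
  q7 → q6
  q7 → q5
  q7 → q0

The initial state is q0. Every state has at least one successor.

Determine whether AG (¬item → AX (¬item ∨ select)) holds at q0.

States satisfying ¬item → AX (¬item ∨ select): {q2, q3, q4, q5, q6, q7}.
States satisfying AG (¬item → AX (¬item ∨ select)): ∅.
q0 is reachable from q0 and violates ¬item → AX (¬item ∨ select), so AG fails at q0.
q0 ∉ Sat(AG (¬item → AX (¬item ∨ select))).

No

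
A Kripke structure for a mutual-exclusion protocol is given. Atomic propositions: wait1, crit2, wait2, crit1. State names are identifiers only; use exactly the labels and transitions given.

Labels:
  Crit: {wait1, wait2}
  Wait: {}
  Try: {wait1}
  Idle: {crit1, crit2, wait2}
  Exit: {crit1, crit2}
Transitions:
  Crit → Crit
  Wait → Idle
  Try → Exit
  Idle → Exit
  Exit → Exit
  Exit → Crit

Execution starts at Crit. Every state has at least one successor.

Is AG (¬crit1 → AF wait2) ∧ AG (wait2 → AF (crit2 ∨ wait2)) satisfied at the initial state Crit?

States satisfying ¬crit1 → AF wait2: {Crit, Wait, Idle, Exit}.
States satisfying AG (¬crit1 → AF wait2): {Crit, Wait, Idle, Exit}.
States satisfying wait2 → AF (crit2 ∨ wait2): {Crit, Wait, Try, Idle, Exit}.
States satisfying AG (wait2 → AF (crit2 ∨ wait2)): {Crit, Wait, Try, Idle, Exit}.
States satisfying AG (¬crit1 → AF wait2) ∧ AG (wait2 → AF (crit2 ∨ wait2)): {Crit, Wait, Idle, Exit}.
Crit ∈ Sat(AG (¬crit1 → AF wait2) ∧ AG (wait2 → AF (crit2 ∨ wait2))).

Satisfied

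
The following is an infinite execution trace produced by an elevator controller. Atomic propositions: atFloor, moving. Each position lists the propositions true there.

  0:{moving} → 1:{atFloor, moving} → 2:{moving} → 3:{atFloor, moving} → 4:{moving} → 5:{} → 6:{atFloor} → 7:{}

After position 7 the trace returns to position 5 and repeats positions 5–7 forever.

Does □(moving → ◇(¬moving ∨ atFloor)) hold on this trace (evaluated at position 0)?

Satisfied

moving → ◇(¬moving ∨ atFloor) holds at every position 0..7, and those are all positions ever visited, so □(moving → ◇(¬moving ∨ atFloor)) holds.
Positions where moving holds: 0, 1, 2, 3, 4.
Check ◇(¬moving ∨ atFloor) at each: 0→ok, 1→ok, 2→ok, 3→ok, 4→ok.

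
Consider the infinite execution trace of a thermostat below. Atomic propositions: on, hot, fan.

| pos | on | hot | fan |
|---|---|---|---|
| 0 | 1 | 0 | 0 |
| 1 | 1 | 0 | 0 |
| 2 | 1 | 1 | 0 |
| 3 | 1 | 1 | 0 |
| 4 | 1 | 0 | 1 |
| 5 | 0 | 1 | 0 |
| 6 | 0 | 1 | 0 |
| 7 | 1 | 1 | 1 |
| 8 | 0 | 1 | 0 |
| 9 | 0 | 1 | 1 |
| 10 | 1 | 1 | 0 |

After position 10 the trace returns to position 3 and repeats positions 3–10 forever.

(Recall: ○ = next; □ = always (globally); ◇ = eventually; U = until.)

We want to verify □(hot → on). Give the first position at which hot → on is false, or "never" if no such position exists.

Check hot → on at each position in order: 0 ✓, 1 ✓, 2 ✓, 3 ✓, 4 ✓.
At position 5 the labels are {hot}, so hot → on is false there. This is the first violation.

5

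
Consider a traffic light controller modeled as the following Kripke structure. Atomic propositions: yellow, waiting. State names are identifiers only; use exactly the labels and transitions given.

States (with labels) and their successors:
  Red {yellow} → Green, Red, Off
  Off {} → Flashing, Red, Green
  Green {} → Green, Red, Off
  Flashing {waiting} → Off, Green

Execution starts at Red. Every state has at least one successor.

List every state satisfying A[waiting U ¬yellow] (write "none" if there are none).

{Off, Green, Flashing}

States satisfying waiting: {Flashing}.
States satisfying ¬yellow: {Off, Green, Flashing}.
States satisfying A[waiting U ¬yellow]: {Off, Green, Flashing}.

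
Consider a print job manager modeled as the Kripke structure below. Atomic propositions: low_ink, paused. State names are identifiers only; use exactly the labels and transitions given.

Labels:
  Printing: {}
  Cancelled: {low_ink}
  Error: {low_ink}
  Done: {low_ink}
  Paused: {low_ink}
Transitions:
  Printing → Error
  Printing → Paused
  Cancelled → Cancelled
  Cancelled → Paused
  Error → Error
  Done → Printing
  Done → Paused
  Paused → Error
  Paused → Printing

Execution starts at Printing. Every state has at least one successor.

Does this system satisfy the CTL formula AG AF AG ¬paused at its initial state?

States satisfying AF AG ¬paused: {Printing, Cancelled, Error, Done, Paused}.
States satisfying AG AF AG ¬paused: {Printing, Cancelled, Error, Done, Paused}.
Every state reachable from Printing satisfies AF AG ¬paused.
Printing ∈ Sat(AG AF AG ¬paused).

Satisfied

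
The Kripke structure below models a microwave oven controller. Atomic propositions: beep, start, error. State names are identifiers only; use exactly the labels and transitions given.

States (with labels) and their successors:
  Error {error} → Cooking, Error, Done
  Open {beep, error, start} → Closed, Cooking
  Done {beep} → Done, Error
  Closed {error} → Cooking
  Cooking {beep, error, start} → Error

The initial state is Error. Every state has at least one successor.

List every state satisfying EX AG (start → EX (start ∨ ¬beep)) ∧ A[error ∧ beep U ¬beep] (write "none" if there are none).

States satisfying AG (start → EX (start ∨ ¬beep)): {Error, Open, Done, Closed, Cooking}.
States satisfying EX AG (start → EX (start ∨ ¬beep)): {Error, Open, Done, Closed, Cooking}.
States satisfying error ∧ beep: {Open, Cooking}.
States satisfying ¬beep: {Error, Closed}.
States satisfying A[error ∧ beep U ¬beep]: {Error, Open, Closed, Cooking}.
States satisfying EX AG (start → EX (start ∨ ¬beep)) ∧ A[error ∧ beep U ¬beep]: {Error, Open, Closed, Cooking}.

{Error, Open, Closed, Cooking}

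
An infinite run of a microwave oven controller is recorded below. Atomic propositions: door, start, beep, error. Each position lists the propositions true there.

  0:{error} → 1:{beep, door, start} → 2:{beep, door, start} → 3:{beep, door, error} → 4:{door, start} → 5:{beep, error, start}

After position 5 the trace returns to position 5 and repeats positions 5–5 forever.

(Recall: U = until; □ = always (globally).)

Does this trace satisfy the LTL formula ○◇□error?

The position after 0 is 1; ◇□error is true there.

Yes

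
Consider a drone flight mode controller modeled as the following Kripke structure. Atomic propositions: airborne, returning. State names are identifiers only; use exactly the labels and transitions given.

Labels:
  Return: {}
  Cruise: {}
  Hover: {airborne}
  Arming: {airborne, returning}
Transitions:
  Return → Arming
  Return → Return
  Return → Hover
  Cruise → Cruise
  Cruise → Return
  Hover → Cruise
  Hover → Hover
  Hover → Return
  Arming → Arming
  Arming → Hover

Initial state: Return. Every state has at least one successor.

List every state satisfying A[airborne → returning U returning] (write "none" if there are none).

States satisfying airborne → returning: {Return, Cruise, Arming}.
States satisfying returning: {Arming}.
States satisfying A[airborne → returning U returning]: {Arming}.

{Arming}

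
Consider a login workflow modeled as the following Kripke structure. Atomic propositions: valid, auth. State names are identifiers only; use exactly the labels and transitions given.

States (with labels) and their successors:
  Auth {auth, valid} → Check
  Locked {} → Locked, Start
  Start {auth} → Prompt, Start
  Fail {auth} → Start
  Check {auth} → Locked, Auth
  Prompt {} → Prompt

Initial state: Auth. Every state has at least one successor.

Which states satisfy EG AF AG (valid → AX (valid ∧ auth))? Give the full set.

{Locked, Start, Fail, Prompt}

States satisfying AF AG (valid → AX (valid ∧ auth)): {Locked, Start, Fail, Prompt}.
States satisfying EG AF AG (valid → AX (valid ∧ auth)): {Locked, Start, Fail, Prompt}.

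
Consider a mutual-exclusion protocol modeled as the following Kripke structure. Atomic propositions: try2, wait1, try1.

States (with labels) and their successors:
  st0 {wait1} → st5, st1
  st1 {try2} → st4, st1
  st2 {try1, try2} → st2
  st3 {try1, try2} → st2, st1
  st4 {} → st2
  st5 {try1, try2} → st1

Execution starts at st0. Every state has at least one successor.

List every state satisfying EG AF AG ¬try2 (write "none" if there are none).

States satisfying AF AG ¬try2: ∅.
States satisfying EG AF AG ¬try2: ∅.

none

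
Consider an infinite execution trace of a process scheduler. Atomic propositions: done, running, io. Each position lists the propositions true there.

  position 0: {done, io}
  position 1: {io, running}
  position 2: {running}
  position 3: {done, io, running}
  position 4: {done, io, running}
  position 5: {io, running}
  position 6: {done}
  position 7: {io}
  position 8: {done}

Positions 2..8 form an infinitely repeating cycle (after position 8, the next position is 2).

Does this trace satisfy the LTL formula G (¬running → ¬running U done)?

Holds

¬running → ¬running U done holds at every position 0..8, and those are all positions ever visited, so G (¬running → ¬running U done) holds.
Positions where ¬running holds: 0, 6, 7, 8.
Check ¬running U done at each: 0→ok, 6→ok, 7→ok, 8→ok.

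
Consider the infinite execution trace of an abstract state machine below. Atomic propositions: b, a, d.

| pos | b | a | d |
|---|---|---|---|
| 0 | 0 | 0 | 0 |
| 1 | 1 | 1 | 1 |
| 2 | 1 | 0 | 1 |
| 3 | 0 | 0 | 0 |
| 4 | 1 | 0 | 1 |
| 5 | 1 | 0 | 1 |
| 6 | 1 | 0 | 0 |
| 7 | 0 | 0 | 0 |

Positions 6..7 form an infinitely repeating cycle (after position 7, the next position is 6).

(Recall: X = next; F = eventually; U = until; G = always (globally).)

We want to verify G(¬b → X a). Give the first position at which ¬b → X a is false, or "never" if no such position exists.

Check ¬b → X a at each position in order: 0 ✓, 1 ✓, 2 ✓.
At position 3 the labels are {} and the next position 4 has {b, d}, so ¬b → X a is false there. This is the first violation.

3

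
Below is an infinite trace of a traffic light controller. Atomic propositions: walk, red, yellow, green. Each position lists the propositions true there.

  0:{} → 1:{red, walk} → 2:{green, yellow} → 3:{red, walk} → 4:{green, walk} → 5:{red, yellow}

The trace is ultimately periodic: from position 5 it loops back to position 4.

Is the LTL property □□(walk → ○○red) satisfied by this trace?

□(walk → ○○red) must hold at every position from 0 onward. It fails at position 0, so □□(walk → ○○red) is false.

Does not hold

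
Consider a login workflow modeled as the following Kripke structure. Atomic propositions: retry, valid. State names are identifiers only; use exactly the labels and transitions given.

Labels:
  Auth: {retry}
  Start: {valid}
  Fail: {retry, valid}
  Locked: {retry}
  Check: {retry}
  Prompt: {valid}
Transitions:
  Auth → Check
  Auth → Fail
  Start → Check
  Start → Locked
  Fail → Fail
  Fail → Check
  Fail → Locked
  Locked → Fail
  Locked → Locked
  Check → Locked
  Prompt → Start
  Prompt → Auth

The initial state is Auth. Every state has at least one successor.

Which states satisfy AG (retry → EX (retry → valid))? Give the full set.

none

States satisfying retry → EX (retry → valid): {Auth, Start, Fail, Locked, Prompt}.
States satisfying AG (retry → EX (retry → valid)): ∅.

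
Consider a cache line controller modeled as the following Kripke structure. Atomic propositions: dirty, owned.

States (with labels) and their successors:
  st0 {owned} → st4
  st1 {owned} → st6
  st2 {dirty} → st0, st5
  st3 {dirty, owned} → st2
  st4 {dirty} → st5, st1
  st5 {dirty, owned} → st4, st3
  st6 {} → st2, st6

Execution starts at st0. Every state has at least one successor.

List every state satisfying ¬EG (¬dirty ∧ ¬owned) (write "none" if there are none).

{st0, st1, st2, st3, st4, st5}

States satisfying ¬dirty ∧ ¬owned: {st6}.
States satisfying EG (¬dirty ∧ ¬owned): {st6}.
States satisfying ¬EG (¬dirty ∧ ¬owned): {st0, st1, st2, st3, st4, st5}.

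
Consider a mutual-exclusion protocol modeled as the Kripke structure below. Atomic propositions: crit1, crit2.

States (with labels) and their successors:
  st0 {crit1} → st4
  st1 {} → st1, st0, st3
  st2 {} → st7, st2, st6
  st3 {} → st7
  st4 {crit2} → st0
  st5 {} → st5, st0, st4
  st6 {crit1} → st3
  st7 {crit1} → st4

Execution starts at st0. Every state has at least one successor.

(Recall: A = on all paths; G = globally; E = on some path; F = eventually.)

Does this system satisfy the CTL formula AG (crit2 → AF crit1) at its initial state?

States satisfying crit2 → AF crit1: {st0, st1, st2, st3, st4, st5, st6, st7}.
States satisfying AG (crit2 → AF crit1): {st0, st1, st2, st3, st4, st5, st6, st7}.
Every state reachable from st0 satisfies crit2 → AF crit1.
st0 ∈ Sat(AG (crit2 → AF crit1)).

Yes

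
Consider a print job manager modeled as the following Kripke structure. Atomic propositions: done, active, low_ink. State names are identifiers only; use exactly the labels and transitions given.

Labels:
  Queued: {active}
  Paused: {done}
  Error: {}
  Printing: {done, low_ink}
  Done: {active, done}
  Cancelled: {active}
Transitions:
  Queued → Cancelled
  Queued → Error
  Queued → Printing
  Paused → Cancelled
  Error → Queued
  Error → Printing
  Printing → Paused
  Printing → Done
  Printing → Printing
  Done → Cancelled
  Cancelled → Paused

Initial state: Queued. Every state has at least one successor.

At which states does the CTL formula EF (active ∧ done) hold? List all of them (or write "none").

States satisfying active ∧ done: {Done}.
States satisfying EF (active ∧ done): {Queued, Error, Printing, Done}.

{Queued, Error, Printing, Done}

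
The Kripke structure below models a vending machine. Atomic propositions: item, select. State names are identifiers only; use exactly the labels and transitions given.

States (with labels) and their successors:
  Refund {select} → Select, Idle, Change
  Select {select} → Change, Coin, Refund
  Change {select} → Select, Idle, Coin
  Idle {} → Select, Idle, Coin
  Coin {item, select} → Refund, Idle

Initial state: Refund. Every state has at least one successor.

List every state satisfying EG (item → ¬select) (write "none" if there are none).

States satisfying item → ¬select: {Refund, Select, Change, Idle}.
States satisfying EG (item → ¬select): {Refund, Select, Change, Idle}.

{Refund, Select, Change, Idle}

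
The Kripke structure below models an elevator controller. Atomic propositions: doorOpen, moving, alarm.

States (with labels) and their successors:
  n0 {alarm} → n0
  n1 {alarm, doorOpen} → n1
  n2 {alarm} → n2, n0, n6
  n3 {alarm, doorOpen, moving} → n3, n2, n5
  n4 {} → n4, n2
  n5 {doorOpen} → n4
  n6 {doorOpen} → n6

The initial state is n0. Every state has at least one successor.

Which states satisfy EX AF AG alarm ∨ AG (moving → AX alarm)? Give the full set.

{n0, n1, n2, n4, n5, n6}

States satisfying AF AG alarm: {n0, n1}.
States satisfying EX AF AG alarm: {n0, n1, n2}.
States satisfying moving → AX alarm: {n0, n1, n2, n4, n5, n6}.
States satisfying AG (moving → AX alarm): {n0, n1, n2, n4, n5, n6}.
States satisfying EX AF AG alarm ∨ AG (moving → AX alarm): {n0, n1, n2, n4, n5, n6}.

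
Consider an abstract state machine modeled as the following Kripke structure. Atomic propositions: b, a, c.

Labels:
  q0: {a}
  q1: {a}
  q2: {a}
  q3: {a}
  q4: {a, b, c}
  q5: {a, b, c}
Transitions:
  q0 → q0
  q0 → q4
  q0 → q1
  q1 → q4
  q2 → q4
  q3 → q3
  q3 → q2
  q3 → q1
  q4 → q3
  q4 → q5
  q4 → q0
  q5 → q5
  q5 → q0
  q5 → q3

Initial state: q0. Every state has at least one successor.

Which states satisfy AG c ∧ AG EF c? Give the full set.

none

States satisfying c: {q4, q5}.
States satisfying AG c: ∅.
States satisfying EF c: {q0, q1, q2, q3, q4, q5}.
States satisfying AG EF c: {q0, q1, q2, q3, q4, q5}.
States satisfying AG c ∧ AG EF c: ∅.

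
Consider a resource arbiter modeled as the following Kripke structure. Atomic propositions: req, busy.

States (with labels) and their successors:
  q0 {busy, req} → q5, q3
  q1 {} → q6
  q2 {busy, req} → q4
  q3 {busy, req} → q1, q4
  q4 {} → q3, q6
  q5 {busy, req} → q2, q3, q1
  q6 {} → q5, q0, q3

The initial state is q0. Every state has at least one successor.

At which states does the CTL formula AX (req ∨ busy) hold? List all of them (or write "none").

{q0, q6}

States satisfying req ∨ busy: {q0, q2, q3, q5}.
States satisfying AX (req ∨ busy): {q0, q6}.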